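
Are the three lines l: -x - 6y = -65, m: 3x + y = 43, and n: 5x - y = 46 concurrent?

No

Lines aᵢx + bᵢy = cᵢ with pairwise distinct directions are concurrent exactly when det[aᵢ bᵢ cᵢ] = 0.
Here the determinant is -31.
Nonzero, so no common point exists.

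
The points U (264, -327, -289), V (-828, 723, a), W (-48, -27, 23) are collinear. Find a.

803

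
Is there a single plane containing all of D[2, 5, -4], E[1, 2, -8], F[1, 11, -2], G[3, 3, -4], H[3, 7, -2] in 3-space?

The plane through D, E, F has normal n = DE × DF = (18, 6, -9) and equation n·P = 102.
Checking the remaining points: n·G = 108, n·H = 114.
Since n·G = 108 ≠ 102, G is off the plane and the points are not all coplanar.

No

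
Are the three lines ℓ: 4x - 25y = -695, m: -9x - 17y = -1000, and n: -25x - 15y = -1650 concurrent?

Intersecting ℓ and m: solving the 2×2 system gives (x, y) = (45, 35).
Substitute into n: (-25)(45) + (-15)(35) = -1650.
This equals -1650, so (45, 35) lies on all three lines and they are concurrent.

Yes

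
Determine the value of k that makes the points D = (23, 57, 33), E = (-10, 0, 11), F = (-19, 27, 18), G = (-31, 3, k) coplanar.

9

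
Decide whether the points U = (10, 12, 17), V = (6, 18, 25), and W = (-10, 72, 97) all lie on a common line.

UV = (-4, 6, 8), UW = (-20, 60, 80).
UV × UW = (0, 160, -120).
The cross product is nonzero, so the points do not lie on one line.

No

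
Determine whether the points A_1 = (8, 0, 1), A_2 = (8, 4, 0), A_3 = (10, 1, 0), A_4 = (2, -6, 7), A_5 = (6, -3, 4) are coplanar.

No

The plane through A_1, A_2, A_3 has normal n = A_1A_2 × A_1A_3 = (-3, -2, -8) and equation n·P = -32.
Checking the remaining points: n·A_4 = -50, n·A_5 = -44.
Since n·A_4 = -50 ≠ -32, A_4 is off the plane and the points are not all coplanar.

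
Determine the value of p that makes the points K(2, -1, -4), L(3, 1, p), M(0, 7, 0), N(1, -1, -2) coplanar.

Normal to plane KMN: n = (16, 0, 8); plane equation n·P = 0.
Requiring n·L = 0: (8)p + (48) = 0.
So p = -6.

-6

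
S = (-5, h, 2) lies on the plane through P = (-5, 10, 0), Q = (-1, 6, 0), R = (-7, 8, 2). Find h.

6

A normal to the plane is n = PQ × PR = (-8, -8, -16).
S lies in the plane iff n · PS = 0.
This gives (-8)h + (48) = 0, so h = 6.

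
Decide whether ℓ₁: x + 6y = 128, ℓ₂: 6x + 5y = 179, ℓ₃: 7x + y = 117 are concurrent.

Yes

Intersecting ℓ₁ and ℓ₂: solving the 2×2 system gives (x, y) = (14, 19).
Substitute into ℓ₃: (7)(14) + (1)(19) = 117.
This equals 117, so (14, 19) lies on all three lines and they are concurrent.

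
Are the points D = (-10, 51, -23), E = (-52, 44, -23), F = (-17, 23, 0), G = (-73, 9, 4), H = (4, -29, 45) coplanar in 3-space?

The plane through D, E, F has normal n = DE × DF = (-161, 966, 1127) and equation n·P = 24955.
Checking the remaining points: n·G = 24955, n·H = 22057.
Since n·H = 22057 ≠ 24955, H is off the plane and the points are not all coplanar.

No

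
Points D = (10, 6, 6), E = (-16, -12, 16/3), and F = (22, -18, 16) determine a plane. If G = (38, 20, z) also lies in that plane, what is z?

25/3

The plane through D, E, F has equation −196x + 252y + 840z = 4592.
Substituting G: (840)z + (-2408) = 4592, so z = 25/3.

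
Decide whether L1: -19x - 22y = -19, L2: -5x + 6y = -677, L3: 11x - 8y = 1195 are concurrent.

No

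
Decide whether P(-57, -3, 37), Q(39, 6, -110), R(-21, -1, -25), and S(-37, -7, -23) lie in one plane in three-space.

Yes

With P as base: PQ = (96, 9, -147), PR = (36, 2, -62), PS = (20, -4, -60).
PR × PS = (-368, 920, -184).
PQ · (PR × PS) = 0.
The scalar triple product vanishes, so the four points are coplanar.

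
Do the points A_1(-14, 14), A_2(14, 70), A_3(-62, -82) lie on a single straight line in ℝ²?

Yes

A_1A_2 = (28, 56), A_1A_3 = (-48, -96).
Twice the signed area of △A_1A_2A_3 is (28)(-96) − (56)(-48) = 0.
The triangle is degenerate (zero area), so the points are collinear.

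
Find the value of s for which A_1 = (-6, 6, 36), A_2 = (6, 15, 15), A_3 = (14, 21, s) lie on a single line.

Direction A_1A_2 = (12, 9, -21). From the x-coordinate of A_3, the parameter along the line is τ = (14 − (-6))/12 = 5/3.
Then s = 36 + 5/3·(-21) = 1.

1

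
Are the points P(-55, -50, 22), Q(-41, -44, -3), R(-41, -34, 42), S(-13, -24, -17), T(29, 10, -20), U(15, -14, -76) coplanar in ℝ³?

Yes

The plane through P, Q, R has normal n = PQ × PR = (520, -630, 140) and equation n·X = 5980.
Checking the remaining points: n·S = 5980, n·T = 5980, n·U = 5980.
All equal 5980, so all 6 points lie in one plane.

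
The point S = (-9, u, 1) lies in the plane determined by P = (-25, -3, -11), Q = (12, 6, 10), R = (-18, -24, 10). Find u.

The plane through P, Q, R has equation 630x − 630y − 840z = -4620.
Substituting S: (-630)u + (-6510) = -4620, so u = -3.

-3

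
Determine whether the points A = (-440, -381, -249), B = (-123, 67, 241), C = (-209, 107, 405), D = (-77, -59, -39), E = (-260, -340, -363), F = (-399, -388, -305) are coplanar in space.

Yes

The plane through A, B, C has normal n = AB × AC = (53872, -94128, 51208) and equation n·P = -591704.
Checking the remaining points: n·D = -591704, n·E = -591704, n·F = -591704.
All equal -591704, so all 6 points lie in one plane.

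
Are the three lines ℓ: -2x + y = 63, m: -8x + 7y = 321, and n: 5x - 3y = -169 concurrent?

Yes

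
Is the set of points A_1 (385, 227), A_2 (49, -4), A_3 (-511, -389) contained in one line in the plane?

Yes

A_1A_2 = (-336, -231), A_1A_3 = (-896, -616).
det[A_1A_2; A_1A_3] = (-336)(-616) − (-231)(-896) = 0.
The determinant is zero, so the points are collinear.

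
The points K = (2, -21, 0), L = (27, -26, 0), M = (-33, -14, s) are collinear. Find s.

0

Direction KL = (25, -5, 0). From the x-coordinate of M, the parameter along the line is τ = (-33 − 2)/25 = -7/5.
Then s = 0 + (-7/5)·(0) = 0.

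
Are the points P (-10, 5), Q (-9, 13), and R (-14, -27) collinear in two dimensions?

PQ = (1, 8), PR = (-4, -32).
Twice the signed area of △PQR is (1)(-32) − (8)(-4) = 0.
The triangle is degenerate (zero area), so the points are collinear.

Yes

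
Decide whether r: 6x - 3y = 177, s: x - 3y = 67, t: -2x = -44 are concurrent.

Intersecting r and s: solving the 2×2 system gives (x, y) = (22, -15).
Substitute into t: (-2)(22) + (0)(-15) = -44.
This equals -44, so (22, -15) lies on all three lines and they are concurrent.

Yes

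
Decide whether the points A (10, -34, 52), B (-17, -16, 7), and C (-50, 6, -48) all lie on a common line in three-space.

Yes

AB = (-27, 18, -45), AC = (-60, 40, -100).
AB × AC = (0, 0, 0).
The cross product vanishes, so the three points are collinear.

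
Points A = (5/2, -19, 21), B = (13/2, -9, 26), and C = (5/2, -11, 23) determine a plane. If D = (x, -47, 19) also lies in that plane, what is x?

21/2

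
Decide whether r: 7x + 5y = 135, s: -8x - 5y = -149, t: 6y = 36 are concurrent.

No

Intersecting r and s: solving the 2×2 system gives (x, y) = (14, 37/5).
Substitute into t: (0)(14) + (6)(37/5) = 222/5.
But t requires 36 ≠ 222/5, so the three lines have no common point.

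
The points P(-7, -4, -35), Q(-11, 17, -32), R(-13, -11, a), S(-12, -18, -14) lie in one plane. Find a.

-14

Normal to plane PQS: n = (483, 69, 161); plane equation n·X = -9292.
Requiring n·R = -9292: (161)a + (-7038) = -9292.
So a = -14.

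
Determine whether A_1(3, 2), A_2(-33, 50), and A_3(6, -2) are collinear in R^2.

Yes

A_1A_2 = (-36, 48), A_1A_3 = (3, -4).
det[A_1A_2; A_1A_3] = (-36)(-4) − (48)(3) = 0.
The determinant is zero, so the points are collinear.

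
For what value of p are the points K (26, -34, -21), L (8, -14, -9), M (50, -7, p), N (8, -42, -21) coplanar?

-14

The points are coplanar iff KL · (KM × KN) = 0.
Expanding, this is linear in p: (-504)p + (-7056) = 0.
So p = -14.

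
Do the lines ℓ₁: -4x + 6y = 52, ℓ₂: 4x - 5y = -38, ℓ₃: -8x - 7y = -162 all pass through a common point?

Intersecting ℓ₁ and ℓ₂: solving the 2×2 system gives (x, y) = (8, 14).
Substitute into ℓ₃: (-8)(8) + (-7)(14) = -162.
This equals -162, so (8, 14) lies on all three lines and they are concurrent.

Yes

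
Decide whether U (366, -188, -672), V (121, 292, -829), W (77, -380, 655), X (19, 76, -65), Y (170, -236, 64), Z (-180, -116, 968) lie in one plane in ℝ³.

The plane through U, V, W has normal n = UV × UW = (606816, 370488, 185760) and equation n·P = 27612192.
Checking the remaining points: n·X = 27612192, n·Y = 27612192, n·Z = 27612192.
All equal 27612192, so all 6 points lie in one plane.

Yes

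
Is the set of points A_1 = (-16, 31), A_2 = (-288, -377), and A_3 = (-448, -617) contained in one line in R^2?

Yes

A_1A_2 = (-272, -408), A_1A_3 = (-432, -648).
Twice the signed area of △A_1A_2A_3 is (-272)(-648) − (-408)(-432) = 0.
The triangle is degenerate (zero area), so the points are collinear.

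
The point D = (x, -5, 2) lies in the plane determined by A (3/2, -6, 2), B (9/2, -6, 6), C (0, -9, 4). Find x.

The plane through A, B, C has equation 12x − 12y − 9z = 72.
Substituting D: (12)x + (42) = 72, so x = 5/2.

5/2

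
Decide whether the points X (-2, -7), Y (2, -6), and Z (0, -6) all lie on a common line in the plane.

No

XY = (4, 1), XZ = (2, 1).
Twice the signed area of △XYZ is (4)(1) − (1)(2) = 2.
The area is nonzero, so the three points are not collinear.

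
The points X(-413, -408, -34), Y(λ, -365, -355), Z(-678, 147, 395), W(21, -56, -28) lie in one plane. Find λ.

368

The points are coplanar iff XY · (XZ × XW) = 0.
Expanding, this is linear in λ: (-147678)λ + (54345504) = 0.
So λ = 368.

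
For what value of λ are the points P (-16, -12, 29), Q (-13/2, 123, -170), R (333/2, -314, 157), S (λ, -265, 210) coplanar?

Normal to plane PQR: n = (-42818, -75067/2, -55013/2); plane equation n·X = 675603/2.
Requiring n·S = 675603/2: (-42818)λ + (8340025/2) = 675603/2.
So λ = 179/2.

179/2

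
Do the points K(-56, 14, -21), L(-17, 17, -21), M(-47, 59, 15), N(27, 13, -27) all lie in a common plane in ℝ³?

The four points are coplanar iff the 3×3 determinant with rows KL, KM, KN is zero.
Rows: (39, 3, 0), (9, 45, 36), (83, -1, -6).
Expanding along the first row: (39)(-234) − (3)(-3042) + (0)(-3744) = 0.
Zero determinant ⇒ coplanar.

Yes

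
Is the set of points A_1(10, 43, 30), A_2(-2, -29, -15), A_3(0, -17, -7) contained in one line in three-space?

A_1A_2 = (-12, -72, -45), A_1A_3 = (-10, -60, -37).
A_1A_2 × A_1A_3 = (-36, 6, 0).
The cross product is nonzero, so the points do not lie on one line.

No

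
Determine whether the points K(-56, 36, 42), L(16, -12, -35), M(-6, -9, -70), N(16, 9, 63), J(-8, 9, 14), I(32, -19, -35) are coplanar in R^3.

No

The plane through K, L, M has normal n = KL × KM = (1911, 4214, -840) and equation n·P = 9408.
Checking the remaining points: n·N = 15582, n·J = 10878, n·I = 10486.
Since n·N = 15582 ≠ 9408, N is off the plane and the points are not all coplanar.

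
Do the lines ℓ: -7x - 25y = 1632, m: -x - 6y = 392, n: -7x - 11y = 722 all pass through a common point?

Intersecting ℓ and m: solving the 2×2 system gives (x, y) = (8/17, -1112/17).
Substitute into n: (-7)(8/17) + (-11)(-1112/17) = 12176/17.
But n requires 722 ≠ 12176/17, so the three lines have no common point.

No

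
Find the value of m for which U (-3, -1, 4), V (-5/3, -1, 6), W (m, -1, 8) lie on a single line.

Direction UV = (4/3, 0, 2). From the z-coordinate of W, the parameter along the line is τ = (8 − 4)/2 = 2.
Then m = (-3) + 2·(4/3) = -1/3.

-1/3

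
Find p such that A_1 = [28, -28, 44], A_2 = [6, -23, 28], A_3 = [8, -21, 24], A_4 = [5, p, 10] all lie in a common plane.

Coplanarity ⇔ det[A_1A_2; A_1A_3; A_1A_4] = 0.
Expanding, this is linear in p: (-120)p + (-1800) = 0.
So p = -15.

-15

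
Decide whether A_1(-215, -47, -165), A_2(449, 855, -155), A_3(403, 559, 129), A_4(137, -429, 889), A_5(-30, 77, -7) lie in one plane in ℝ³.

Yes

The plane through A_1, A_2, A_3 has normal n = A_1A_2 × A_1A_3 = (259128, -189036, -155052) and equation n·P = -21244248.
Checking the remaining points: n·A_4 = -21244248, n·A_5 = -21244248.
All equal -21244248, so all 5 points lie in one plane.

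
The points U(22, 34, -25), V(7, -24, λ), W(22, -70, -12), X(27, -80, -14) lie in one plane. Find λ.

-8

The points are coplanar iff UV · (UW × UX) = 0.
Expanding, this is linear in λ: (520)λ + (4160) = 0.
So λ = -8.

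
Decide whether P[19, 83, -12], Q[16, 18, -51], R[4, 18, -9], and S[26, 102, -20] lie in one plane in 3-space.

No

With P as base: PQ = (-3, -65, -39), PR = (-15, -65, 3), PS = (7, 19, -8).
PR × PS = (463, -99, 170).
PQ · (PR × PS) = -1584.
Since -1584 ≠ 0, the four points are not coplanar.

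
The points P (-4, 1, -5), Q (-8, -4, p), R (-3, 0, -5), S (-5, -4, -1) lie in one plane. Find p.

1

Normal to plane PRS: n = (-4, -4, -6); plane equation n·X = 42.
Requiring n·Q = 42: (-6)p + (48) = 42.
So p = 1.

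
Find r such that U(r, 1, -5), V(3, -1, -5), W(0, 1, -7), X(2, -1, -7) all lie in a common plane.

Coplanarity ⇔ det[UV; UW; UX] = 0.
Expanding, this is linear in r: (4)r + (-4) = 0.
So r = 1.

1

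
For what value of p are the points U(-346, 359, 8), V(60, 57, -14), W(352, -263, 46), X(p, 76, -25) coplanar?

Normal to plane UVW: n = (-25160, -30784, -41736); plane equation n·P = -2679984.
Requiring n·X = -2679984: (-25160)p + (-1296184) = -2679984.
So p = 55.

55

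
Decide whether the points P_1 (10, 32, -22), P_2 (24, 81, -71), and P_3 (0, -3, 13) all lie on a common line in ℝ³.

P_1P_2 = (14, 49, -49), P_1P_3 = (-10, -35, 35).
P_1P_2 × P_1P_3 = (0, 0, 0).
The cross product vanishes, so the three points are collinear.

Yes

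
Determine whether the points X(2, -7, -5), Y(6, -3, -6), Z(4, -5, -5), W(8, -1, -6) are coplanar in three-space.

Yes

With X as base: XY = (4, 4, -1), XZ = (2, 2, 0), XW = (6, 6, -1).
XZ × XW = (-2, 2, 0).
XY · (XZ × XW) = 0.
The scalar triple product vanishes, so the four points are coplanar.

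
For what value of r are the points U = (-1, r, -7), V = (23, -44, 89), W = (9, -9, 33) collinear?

16

Direction VW = (-14, 35, -56). From the x-coordinate of U, the parameter along the line is τ = (-1 − 23)/(-14) = 12/7.
Then r = (-44) + 12/7·(35) = 16.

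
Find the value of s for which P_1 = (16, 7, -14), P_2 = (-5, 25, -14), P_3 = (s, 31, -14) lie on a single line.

Direction P_1P_2 = (-21, 18, 0). From the y-coordinate of P_3, the parameter along the line is τ = (31 − 7)/18 = 4/3.
Then s = 16 + 4/3·(-21) = -12.

-12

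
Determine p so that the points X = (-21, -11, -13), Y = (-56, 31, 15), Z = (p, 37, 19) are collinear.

-61

Direction XY = (-35, 42, 28). From the y-coordinate of Z, the parameter along the line is τ = (37 − (-11))/42 = 8/7.
Then p = (-21) + 8/7·(-35) = -61.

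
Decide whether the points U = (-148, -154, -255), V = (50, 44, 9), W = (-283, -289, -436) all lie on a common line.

No

UV = (198, 198, 264), UW = (-135, -135, -181).
UV × UW = (-198, 198, 0).
The cross product is nonzero, so the points do not lie on one line.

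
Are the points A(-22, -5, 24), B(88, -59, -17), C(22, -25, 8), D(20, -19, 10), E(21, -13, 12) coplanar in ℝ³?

The plane through A, B, C has normal n = AB × AC = (44, -44, 176) and equation n·P = 3476.
Checking the remaining points: n·D = 3476, n·E = 3608.
Since n·E = 3608 ≠ 3476, E is off the plane and the points are not all coplanar.

No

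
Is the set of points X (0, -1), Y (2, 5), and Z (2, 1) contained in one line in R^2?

No

XY = (2, 6), XZ = (2, 2).
If collinear, XZ would be a scalar multiple of XY. But (2)·(2) ≠ (6)·(2) (difference -8), so they are not parallel; the points are not collinear.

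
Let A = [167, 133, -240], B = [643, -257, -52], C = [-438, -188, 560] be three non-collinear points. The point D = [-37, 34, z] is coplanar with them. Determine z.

The plane through A, B, C has equation −251652x − 494540y − 388746z = -14500664.
Substituting D: (-388746)z + (-7503236) = -14500664, so z = 18.

18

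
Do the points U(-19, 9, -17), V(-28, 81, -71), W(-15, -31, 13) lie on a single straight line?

UV = (-9, 72, -54), UW = (4, -40, 30).
Comparing components 3 and 1: (-54)(4) − (-9)(30) = 54 ≠ 0, so UV and UW are not parallel and the points are not collinear.

No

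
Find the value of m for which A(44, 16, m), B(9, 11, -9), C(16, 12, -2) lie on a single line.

26

Direction BC = (7, 1, 7). From the x-coordinate of A, the parameter along the line is τ = (44 − 9)/7 = 5.
Then m = (-9) + 5·(7) = 26.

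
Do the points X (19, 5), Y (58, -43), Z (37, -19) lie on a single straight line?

XY = (39, -48), XZ = (18, -24).
Twice the signed area of △XYZ is (39)(-24) − (-48)(18) = -72.
The area is nonzero, so the three points are not collinear.

No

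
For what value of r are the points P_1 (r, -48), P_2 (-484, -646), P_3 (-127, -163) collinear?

-42

Collinearity: (P_1 − P_2) must be parallel to (P_3 − P_2) = (357, 483).
Cross-multiplying the components: (r − (-484))·(483) = (598)·(357).
Solving gives r = -42.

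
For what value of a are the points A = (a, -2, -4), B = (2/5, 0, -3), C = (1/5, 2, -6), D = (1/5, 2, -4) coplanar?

3/5

The points are coplanar iff AB · (AC × AD) = 0.
Expanding, this is linear in a: (-4)a + (12/5) = 0.
So a = 3/5.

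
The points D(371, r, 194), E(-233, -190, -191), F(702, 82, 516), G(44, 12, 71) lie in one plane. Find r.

-180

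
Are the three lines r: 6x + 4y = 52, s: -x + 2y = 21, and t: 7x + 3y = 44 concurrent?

No

The three lines meet at one point iff the augmented coefficient matrix [aᵢ bᵢ cᵢ] has rank < 3, i.e. its determinant vanishes.
Here the determinant is 30.
Nonzero, so no common point exists.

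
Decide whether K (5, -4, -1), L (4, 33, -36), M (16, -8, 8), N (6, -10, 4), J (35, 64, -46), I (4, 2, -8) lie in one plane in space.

The plane through K, L, M has normal n = KL × KM = (193, -376, -403) and equation n·P = 2872.
Checking the remaining points: n·N = 3306, n·J = 1229, n·I = 3244.
Since n·N = 3306 ≠ 2872, N is off the plane and the points are not all coplanar.

No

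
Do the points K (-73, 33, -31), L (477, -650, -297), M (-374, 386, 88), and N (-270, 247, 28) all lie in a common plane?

The four points are coplanar iff the 3×3 determinant with rows KL, KM, KN is zero.
Rows: (550, -683, -266), (-301, 353, 119), (-197, 214, 59).
Expanding along the first row: (550)(-4639) − (-683)(5684) + (-266)(5127) = -33060.
Nonzero ⇒ not coplanar.

No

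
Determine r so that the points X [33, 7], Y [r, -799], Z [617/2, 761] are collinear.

Collinearity: (Y − X) must be parallel to (Z − X) = (551/2, 754).
Cross-multiplying the components: (r − 33)·(754) = (-806)·(551/2).
Solving gives r = -523/2.

-523/2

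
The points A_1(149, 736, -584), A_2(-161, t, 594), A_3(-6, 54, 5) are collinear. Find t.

Collinearity requires A_1A_2 × A_1A_3 = 0; each component is linear in t.
The x-component gives (589)t + (369892) = 0, so t = -628.
The remaining components then also vanish.

-628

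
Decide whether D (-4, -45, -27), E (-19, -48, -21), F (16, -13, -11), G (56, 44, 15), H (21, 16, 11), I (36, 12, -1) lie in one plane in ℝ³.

Yes

The plane through D, E, F has normal n = DE × DF = (-240, 360, -420) and equation n·P = -3900.
Checking the remaining points: n·G = -3900, n·H = -3900, n·I = -3900.
All equal -3900, so all 6 points lie in one plane.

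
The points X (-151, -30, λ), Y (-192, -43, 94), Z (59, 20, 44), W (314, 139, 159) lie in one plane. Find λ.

The points are coplanar iff XY · (XZ × XW) = 0.
Expanding, this is linear in λ: (-13804)λ + (1297576) = 0.
So λ = 94.

94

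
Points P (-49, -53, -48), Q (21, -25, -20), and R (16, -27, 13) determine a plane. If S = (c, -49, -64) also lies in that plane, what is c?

-39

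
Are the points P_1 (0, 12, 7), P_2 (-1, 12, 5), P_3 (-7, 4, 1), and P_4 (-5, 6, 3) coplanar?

Yes

The four points are coplanar iff the 3×3 determinant with rows P_1P_2, P_1P_3, P_1P_4 is zero.
Rows: (-1, 0, -2), (-7, -8, -6), (-5, -6, -4).
Expanding along the first row: (-1)(-4) − (0)(-2) + (-2)(2) = 0.
Zero determinant ⇒ coplanar.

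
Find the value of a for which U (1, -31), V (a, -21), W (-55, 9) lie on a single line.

The three points are collinear iff det[UV; UW] = 0.
This determinant is linear in a: (40)a + (520) = 0, so a = -13.

-13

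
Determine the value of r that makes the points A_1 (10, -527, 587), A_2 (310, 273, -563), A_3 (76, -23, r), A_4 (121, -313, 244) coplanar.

4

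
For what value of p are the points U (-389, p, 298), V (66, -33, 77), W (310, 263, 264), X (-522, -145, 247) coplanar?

The points are coplanar iff UV · (UW × UX) = 0.
Expanding, this is linear in p: (151436)p + (4997388) = 0.
So p = -33.

-33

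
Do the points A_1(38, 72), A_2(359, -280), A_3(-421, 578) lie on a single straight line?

No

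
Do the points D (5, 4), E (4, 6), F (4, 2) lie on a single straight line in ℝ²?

DE = (-1, 2), DF = (-1, -2).
Twice the signed area of △DEF is (-1)(-2) − (2)(-1) = 4.
The area is nonzero, so the three points are not collinear.

No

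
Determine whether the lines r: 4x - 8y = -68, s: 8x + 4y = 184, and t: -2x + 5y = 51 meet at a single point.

The three lines meet at one point iff the augmented coefficient matrix [aᵢ bᵢ cᵢ] has rank < 3, i.e. its determinant vanishes.
Here the determinant is 80.
Nonzero, so no common point exists.

No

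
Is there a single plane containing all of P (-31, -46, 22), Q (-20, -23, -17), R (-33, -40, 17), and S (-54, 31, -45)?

Yes

A normal to the plane through P, Q, R is n = PQ × PR = (119, 133, 112).
The plane has equation n·X = -7343. For S: n·S = -7343.
Equal, so S lies in the plane and all four are coplanar.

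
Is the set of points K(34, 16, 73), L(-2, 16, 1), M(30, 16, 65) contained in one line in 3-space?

Yes

KL = (-36, 0, -72), KM = (-4, 0, -8).
Each component of KM is 1/9 times the corresponding component of KL, so KM = 1/9·KL and the points are collinear.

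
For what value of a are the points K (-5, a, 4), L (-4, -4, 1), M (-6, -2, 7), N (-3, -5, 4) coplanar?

Coplanarity ⇔ det[KL; KM; KN] = 0.
Expanding, this is linear in a: (-12)a + (-36) = 0.
So a = -3.

-3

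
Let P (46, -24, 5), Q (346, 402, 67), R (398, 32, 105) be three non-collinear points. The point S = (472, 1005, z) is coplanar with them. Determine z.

67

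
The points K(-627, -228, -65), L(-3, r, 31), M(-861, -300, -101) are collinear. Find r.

Collinearity requires KL × KM = 0; each component is linear in r.
The x-component gives (-36)r + (-1296) = 0, so r = -36.
The remaining components then also vanish.

-36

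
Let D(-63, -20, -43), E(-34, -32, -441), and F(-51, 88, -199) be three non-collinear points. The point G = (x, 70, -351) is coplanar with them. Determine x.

Coplanarity requires DE · (DF × DG) = 0.
DE = (29, -12, -398), DF = (12, 108, -156); the triple product is linear in x with coefficient 44856 and constant term 1794240.
Setting it to zero: x = -40.

-40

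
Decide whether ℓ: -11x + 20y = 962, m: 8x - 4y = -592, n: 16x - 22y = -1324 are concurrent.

No

Intersecting ℓ and m: solving the 2×2 system gives (x, y) = (-1998/29, 296/29).
Substitute into n: (16)(-1998/29) + (-22)(296/29) = -38480/29.
But n requires -1324 ≠ -38480/29, so the three lines have no common point.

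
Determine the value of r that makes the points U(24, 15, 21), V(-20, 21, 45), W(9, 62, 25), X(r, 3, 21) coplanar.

26

The points are coplanar iff UV · (UW × UX) = 0.
Expanding, this is linear in r: (-1104)r + (28704) = 0.
So r = 26.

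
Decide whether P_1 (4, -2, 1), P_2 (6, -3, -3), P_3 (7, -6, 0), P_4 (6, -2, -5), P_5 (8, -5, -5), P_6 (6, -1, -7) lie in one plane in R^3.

Yes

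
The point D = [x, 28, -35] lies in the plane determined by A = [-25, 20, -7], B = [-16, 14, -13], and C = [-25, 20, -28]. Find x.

The plane through A, B, C has equation 126x + 189y = 630.
Substituting D: (126)x + (5292) = 630, so x = -37.

-37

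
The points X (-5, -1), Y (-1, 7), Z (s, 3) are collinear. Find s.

The three points are collinear iff det[XY; XZ] = 0.
This determinant is linear in s: (-8)s + (-24) = 0, so s = -3.

-3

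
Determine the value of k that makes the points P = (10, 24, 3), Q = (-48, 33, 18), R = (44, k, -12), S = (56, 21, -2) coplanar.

15

Coplanarity ⇔ det[PQ; PR; PS] = 0.
Expanding, this is linear in k: (-400)k + (6000) = 0.
So k = 15.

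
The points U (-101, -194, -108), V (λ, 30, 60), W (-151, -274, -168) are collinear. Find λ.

39

Collinearity requires UV × UW = 0; each component is linear in λ.
The y-component gives (60)λ + (-2340) = 0, so λ = 39.
The remaining components then also vanish.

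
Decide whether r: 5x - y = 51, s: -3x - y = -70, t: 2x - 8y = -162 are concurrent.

Intersecting r and s: solving the 2×2 system gives (x, y) = (121/8, 197/8).
Substitute into t: (2)(121/8) + (-8)(197/8) = -667/4.
But t requires -162 ≠ -667/4, so the three lines have no common point.

No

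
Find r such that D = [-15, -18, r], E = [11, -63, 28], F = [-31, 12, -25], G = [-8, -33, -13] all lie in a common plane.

-11

The points are coplanar iff DE · (DF × DG) = 0.
Expanding, this is linear in r: (-165)r + (-1815) = 0.
So r = -11.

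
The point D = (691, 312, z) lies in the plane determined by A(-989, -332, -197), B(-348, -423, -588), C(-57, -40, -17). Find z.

A normal to the plane is n = AB × AC = (97792, -479792, 271984).
D lies in the plane iff n · AD = 0.
This gives (271984)z + (-91114640) = 0, so z = 335.

335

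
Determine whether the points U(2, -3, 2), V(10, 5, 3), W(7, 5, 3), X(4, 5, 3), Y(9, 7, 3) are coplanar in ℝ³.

The plane through U, V, W has normal n = UV × UW = (0, -3, 24) and equation n·P = 57.
Checking the remaining points: n·X = 57, n·Y = 51.
Since n·Y = 51 ≠ 57, Y is off the plane and the points are not all coplanar.

No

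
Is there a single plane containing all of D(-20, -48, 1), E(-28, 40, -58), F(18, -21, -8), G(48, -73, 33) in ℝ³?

A normal to the plane through D, E, F is n = DE × DF = (801, -2314, -3560).
The plane has equation n·P = 91492. For G: n·G = 89890.
89890 ≠ 91492, so G is off the plane.

No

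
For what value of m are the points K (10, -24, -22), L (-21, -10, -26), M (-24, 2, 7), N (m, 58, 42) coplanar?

-115

The points are coplanar iff KL · (KM × KN) = 0.
Expanding, this is linear in m: (510)m + (58650) = 0.
So m = -115.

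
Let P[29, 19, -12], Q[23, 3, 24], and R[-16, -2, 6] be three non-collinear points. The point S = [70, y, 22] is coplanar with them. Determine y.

55/3

Coplanarity requires PQ · (PR × PS) = 0.
PQ = (-6, -16, 36), PR = (-45, -21, 18); the triple product is linear in y with coefficient -1512 and constant term 27720.
Setting it to zero: y = 55/3.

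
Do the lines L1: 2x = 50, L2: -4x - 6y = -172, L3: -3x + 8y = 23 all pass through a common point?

Lines aᵢx + bᵢy = cᵢ with pairwise distinct directions are concurrent exactly when det[aᵢ bᵢ cᵢ] = 0.
Here the determinant is -24.
Nonzero, so no common point exists.

No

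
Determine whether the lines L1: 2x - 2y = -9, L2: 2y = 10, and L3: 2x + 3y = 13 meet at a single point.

No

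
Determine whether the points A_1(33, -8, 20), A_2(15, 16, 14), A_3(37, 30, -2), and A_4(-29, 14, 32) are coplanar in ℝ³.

Yes

A normal to the plane through A_1, A_2, A_3 is n = A_1A_2 × A_1A_3 = (-300, -420, -780).
The plane has equation n·P = -22140. For A_4: n·A_4 = -22140.
Equal, so A_4 lies in the plane and all four are coplanar.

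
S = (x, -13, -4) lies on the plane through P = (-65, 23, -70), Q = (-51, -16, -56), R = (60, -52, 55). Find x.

The plane through P, Q, R has equation −3825x + 3825z = -19125.
Substituting S: (-3825)x + (-15300) = -19125, so x = 1.

1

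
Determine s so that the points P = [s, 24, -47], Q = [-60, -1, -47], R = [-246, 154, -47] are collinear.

Collinearity requires PQ × PR = 0; each component is linear in s.
The z-component gives (-155)s + (-13950) = 0, so s = -90.
The remaining components then also vanish.

-90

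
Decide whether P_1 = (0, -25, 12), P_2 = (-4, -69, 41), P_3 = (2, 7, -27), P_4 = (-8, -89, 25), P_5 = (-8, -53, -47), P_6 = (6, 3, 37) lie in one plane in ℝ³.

No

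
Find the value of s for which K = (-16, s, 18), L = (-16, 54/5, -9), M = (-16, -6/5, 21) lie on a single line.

0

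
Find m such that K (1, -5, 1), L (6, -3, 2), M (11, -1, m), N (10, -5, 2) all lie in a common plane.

The points are coplanar iff KL · (KM × KN) = 0.
Expanding, this is linear in m: (18)m + (-54) = 0.
So m = 3.

3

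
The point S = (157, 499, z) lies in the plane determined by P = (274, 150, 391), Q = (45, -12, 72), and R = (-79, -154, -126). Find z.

The plane through P, Q, R has equation −13222x − 5786y + 12430z = 369402.
Substituting S: (12430)z + (-4963068) = 369402, so z = 429.

429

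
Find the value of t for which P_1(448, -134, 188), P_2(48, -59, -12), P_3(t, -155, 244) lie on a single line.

Direction P_1P_2 = (-400, 75, -200). From the y-coordinate of P_3, the parameter along the line is τ = (-155 − (-134))/75 = -7/25.
Then t = 448 + (-7/25)·(-400) = 560.

560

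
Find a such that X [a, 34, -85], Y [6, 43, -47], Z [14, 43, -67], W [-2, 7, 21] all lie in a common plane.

26

Coplanarity ⇔ det[XY; XZ; XW] = 0.
Expanding, this is linear in a: (720)a + (-18720) = 0.
So a = 26.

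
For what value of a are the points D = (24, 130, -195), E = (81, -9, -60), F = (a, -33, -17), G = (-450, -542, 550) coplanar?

The points are coplanar iff DE · (DF × DG) = 0.
Expanding, this is linear in a: (12835)a + (885615) = 0.
So a = -69.

-69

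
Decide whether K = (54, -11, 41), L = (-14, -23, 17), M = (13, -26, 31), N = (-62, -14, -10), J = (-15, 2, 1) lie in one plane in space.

The plane through K, L, M has normal n = KL × KM = (-240, 304, 528) and equation n·P = 5344.
Checking the remaining points: n·N = 5344, n·J = 4736.
Since n·J = 4736 ≠ 5344, J is off the plane and the points are not all coplanar.

No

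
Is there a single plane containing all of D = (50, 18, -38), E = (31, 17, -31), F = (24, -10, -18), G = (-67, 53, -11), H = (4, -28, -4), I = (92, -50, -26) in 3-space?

Yes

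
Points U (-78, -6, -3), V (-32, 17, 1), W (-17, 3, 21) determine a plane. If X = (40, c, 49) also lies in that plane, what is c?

5

The plane through U, V, W has equation 516x − 860y − 989z = -32121.
Substituting X: (-860)c + (-27821) = -32121, so c = 5.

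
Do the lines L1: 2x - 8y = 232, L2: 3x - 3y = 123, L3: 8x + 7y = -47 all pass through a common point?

Lines aᵢx + bᵢy = cᵢ with pairwise distinct directions are concurrent exactly when det[aᵢ bᵢ cᵢ] = 0.
Here the determinant is 0.
It vanishes, so the lines are concurrent at (16, -25).

Yes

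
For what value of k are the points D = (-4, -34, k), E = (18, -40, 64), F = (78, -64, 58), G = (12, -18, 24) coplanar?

Coplanarity ⇔ det[DE; DF; DG] = 0.
Expanding, this is linear in k: (-1176)k + (84672) = 0.
So k = 72.

72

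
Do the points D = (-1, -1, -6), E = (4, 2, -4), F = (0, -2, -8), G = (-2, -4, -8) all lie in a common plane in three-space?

The four points are coplanar iff the 3×3 determinant with rows DE, DF, DG is zero.
Rows: (5, 3, 2), (1, -1, -2), (-1, -3, -2).
Expanding along the first row: (5)(-4) − (3)(-4) + (2)(-4) = -16.
Nonzero ⇒ not coplanar.

No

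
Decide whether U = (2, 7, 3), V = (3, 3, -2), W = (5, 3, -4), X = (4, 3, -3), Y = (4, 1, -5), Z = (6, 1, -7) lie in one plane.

Yes

The plane through U, V, W has normal n = UV × UW = (8, -8, 8) and equation n·P = -16.
Checking the remaining points: n·X = -16, n·Y = -16, n·Z = -16.
All equal -16, so all 6 points lie in one plane.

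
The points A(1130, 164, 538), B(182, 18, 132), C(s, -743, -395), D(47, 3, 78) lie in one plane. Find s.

104

The points are coplanar iff AB · (AC × AD) = 0.
Expanding, this is linear in s: (-1794)s + (186576) = 0.
So s = 104.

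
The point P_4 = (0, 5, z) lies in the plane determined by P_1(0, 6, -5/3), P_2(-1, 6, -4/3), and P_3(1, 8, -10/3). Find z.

-1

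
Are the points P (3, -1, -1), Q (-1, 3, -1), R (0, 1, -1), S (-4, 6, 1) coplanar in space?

No

The four points are coplanar iff the 3×3 determinant with rows PQ, PR, PS is zero.
Rows: (-4, 4, 0), (-3, 2, 0), (-7, 7, 2).
Expanding along the first row: (-4)(4) − (4)(-6) + (0)(-7) = 8.
Nonzero ⇒ not coplanar.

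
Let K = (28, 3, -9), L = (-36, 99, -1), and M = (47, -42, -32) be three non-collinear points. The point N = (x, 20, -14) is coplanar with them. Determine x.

13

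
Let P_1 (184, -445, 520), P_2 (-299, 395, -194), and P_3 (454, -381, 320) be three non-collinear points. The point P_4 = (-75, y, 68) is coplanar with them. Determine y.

67

A normal to the plane is n = P_1P_2 × P_1P_3 = (-122304, -289380, -257712).
P_4 lies in the plane iff n · P_1P_4 = 0.
This gives (-289380)y + (19388460) = 0, so y = 67.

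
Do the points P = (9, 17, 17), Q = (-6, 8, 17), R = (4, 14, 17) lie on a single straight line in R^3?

Yes

PQ = (-15, -9, 0), PR = (-5, -3, 0).
PQ × PR = (0, 0, 0).
The cross product vanishes, so the three points are collinear.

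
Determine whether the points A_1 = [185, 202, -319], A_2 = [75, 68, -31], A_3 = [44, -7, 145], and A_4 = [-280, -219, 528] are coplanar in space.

Yes

With A_1 as base: A_1A_2 = (-110, -134, 288), A_1A_3 = (-141, -209, 464), A_1A_4 = (-465, -421, 847).
A_1A_3 × A_1A_4 = (18321, -96333, -37824).
A_1A_2 · (A_1A_3 × A_1A_4) = 0.
The scalar triple product vanishes, so the four points are coplanar.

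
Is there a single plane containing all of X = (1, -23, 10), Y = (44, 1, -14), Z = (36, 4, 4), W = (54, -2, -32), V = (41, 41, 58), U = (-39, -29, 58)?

No

The plane through X, Y, Z has normal n = XY × XZ = (504, -582, 321) and equation n·P = 17100.
Checking the remaining points: n·W = 18108, n·V = 15420, n·U = 15840.
Since n·W = 18108 ≠ 17100, W is off the plane and the points are not all coplanar.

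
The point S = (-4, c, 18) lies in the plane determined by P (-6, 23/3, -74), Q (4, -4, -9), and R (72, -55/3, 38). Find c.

-23/3

The plane through P, Q, R has equation (1150/3)x + 3950y + 650z = -60350/3.
Substituting S: (3950)c + (30500/3) = -60350/3, so c = -23/3.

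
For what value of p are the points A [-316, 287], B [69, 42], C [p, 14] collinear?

The three points are collinear iff det[AB; AC] = 0.
This determinant is linear in p: (245)p + (-27685) = 0, so p = 113.

113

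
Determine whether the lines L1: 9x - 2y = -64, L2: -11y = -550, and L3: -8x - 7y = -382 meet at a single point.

Yes

The three lines meet at one point iff the augmented coefficient matrix [aᵢ bᵢ cᵢ] has rank < 3, i.e. its determinant vanishes.
Here the determinant is 0.
It vanishes, so the lines are concurrent at (4, 50).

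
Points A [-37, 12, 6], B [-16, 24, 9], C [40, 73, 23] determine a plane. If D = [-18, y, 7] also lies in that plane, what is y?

A normal to the plane is n = AB × AC = (21, -126, 357).
D lies in the plane iff n · AD = 0.
This gives (-126)y + (2268) = 0, so y = 18.

18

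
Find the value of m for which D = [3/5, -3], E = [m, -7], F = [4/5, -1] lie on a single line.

Collinearity: (E − D) must be parallel to (F − D) = (1/5, 2).
Cross-multiplying the components: (m − 3/5)·(2) = (-4)·(1/5).
Solving gives m = 1/5.

1/5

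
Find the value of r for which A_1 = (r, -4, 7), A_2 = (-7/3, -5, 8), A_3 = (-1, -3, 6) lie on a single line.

-5/3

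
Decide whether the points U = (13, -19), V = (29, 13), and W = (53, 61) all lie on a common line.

UV = (16, 32), UW = (40, 80).
Checking proportionality: UW = 5/2·UV, so the vectors are parallel and the points are collinear.

Yes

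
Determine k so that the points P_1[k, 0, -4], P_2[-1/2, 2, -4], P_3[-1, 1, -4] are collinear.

-3/2

Direction P_2P_3 = (-1/2, -1, 0). From the y-coordinate of P_1, the parameter along the line is τ = (0 − 2)/(-1) = 2.
Then k = (-1/2) + 2·(-1/2) = -3/2.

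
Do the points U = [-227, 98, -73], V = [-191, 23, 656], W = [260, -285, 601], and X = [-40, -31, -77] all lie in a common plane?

Yes

With U as base: UV = (36, -75, 729), UW = (487, -383, 674), UX = (187, -129, -4).
UW × UX = (88478, 127986, 8798).
UV · (UW × UX) = 0.
The scalar triple product vanishes, so the four points are coplanar.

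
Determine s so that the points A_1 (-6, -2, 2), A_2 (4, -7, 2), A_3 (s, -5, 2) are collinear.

Direction A_1A_2 = (10, -5, 0). From the y-coordinate of A_3, the parameter along the line is τ = (-5 − (-2))/(-5) = 3/5.
Then s = (-6) + 3/5·(10) = 0.

0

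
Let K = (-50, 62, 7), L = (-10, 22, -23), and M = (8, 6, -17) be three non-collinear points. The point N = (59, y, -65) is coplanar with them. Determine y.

-46

The plane through K, L, M has equation −720x − 780y + 80z = -11800.
Substituting N: (-780)y + (-47680) = -11800, so y = -46.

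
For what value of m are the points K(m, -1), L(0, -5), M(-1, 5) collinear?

-2/5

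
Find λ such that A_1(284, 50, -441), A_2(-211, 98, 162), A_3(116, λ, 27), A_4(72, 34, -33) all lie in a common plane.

Normal to plane A_1A_2A_4: n = (29232, 74124, 18096); plane equation n·P = 4027752.
Requiring n·A_3 = 4027752: (74124)λ + (3879504) = 4027752.
So λ = 2.

2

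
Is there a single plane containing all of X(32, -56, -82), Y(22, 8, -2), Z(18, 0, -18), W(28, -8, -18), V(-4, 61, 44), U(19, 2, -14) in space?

Yes

The plane through X, Y, Z has normal n = XY × XZ = (-384, -480, 336) and equation n·P = -12960.
Checking the remaining points: n·W = -12960, n·V = -12960, n·U = -12960.
All equal -12960, so all 6 points lie in one plane.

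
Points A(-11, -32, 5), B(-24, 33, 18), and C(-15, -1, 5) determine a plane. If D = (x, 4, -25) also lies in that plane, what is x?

The plane through A, B, C has equation −403x − 52y − 143z = 5382.
Substituting D: (-403)x + (3367) = 5382, so x = -5.

-5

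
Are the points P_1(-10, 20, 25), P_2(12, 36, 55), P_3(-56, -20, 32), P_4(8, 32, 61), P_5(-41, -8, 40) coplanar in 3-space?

No

The plane through P_1, P_2, P_3 has normal n = P_1P_2 × P_1P_3 = (1312, -1534, -144) and equation n·P = -47400.
Checking the remaining points: n·P_4 = -47376, n·P_5 = -47280.
Since n·P_4 = -47376 ≠ -47400, P_4 is off the plane and the points are not all coplanar.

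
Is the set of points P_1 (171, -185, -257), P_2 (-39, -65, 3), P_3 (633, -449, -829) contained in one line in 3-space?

Yes

P_1P_2 = (-210, 120, 260), P_1P_3 = (462, -264, -572).
Each component of P_1P_3 is -11/5 times the corresponding component of P_1P_2, so P_1P_3 = -11/5·P_1P_2 and the points are collinear.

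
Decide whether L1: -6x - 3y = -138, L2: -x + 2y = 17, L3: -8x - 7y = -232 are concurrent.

Yes

Lines aᵢx + bᵢy = cᵢ with pairwise distinct directions are concurrent exactly when det[aᵢ bᵢ cᵢ] = 0.
Here the determinant is 0.
It vanishes, so the lines are concurrent at (15, 16).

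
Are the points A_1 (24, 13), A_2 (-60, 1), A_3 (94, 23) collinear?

A_1A_2 = (-84, -12), A_1A_3 = (70, 10).
Checking proportionality: A_1A_3 = -5/6·A_1A_2, so the vectors are parallel and the points are collinear.

Yes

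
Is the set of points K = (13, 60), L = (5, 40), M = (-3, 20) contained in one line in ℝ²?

KL = (-8, -20), KM = (-16, -40).
Checking proportionality: KM = 2·KL, so the vectors are parallel and the points are collinear.

Yes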